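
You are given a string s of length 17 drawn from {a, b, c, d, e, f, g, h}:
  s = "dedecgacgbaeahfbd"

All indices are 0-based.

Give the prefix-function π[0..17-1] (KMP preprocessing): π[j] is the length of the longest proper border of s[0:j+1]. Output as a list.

π[0] = 0
j=1 s[j]='e': π[1]=0 (border '')
j=2 s[j]='d': π[2]=1 (border 'd')
j=3 s[j]='e': π[3]=2 (border 'de')
j=4 s[j]='c': k: 2→0; π[4]=0 (border '')
j=5 s[j]='g': π[5]=0 (border '')
j=6 s[j]='a': π[6]=0 (border '')
j=7 s[j]='c': π[7]=0 (border '')
j=8 s[j]='g': π[8]=0 (border '')
j=9 s[j]='b': π[9]=0 (border '')
j=10 s[j]='a': π[10]=0 (border '')
j=11 s[j]='e': π[11]=0 (border '')
j=12 s[j]='a': π[12]=0 (border '')
j=13 s[j]='h': π[13]=0 (border '')
j=14 s[j]='f': π[14]=0 (border '')
j=15 s[j]='b': π[15]=0 (border '')
j=16 s[j]='d': π[16]=1 (border 'd')

[0, 0, 1, 2, 0, 0, 0, 0, 0, 0, 0, 0, 0, 0, 0, 0, 1]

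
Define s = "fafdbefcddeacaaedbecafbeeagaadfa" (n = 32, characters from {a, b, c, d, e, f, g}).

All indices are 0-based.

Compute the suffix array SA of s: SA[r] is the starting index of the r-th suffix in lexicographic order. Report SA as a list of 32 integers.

sorted suffixes:
  #0 SA[0]=31  'a'
  #1 SA[1]=27  'aadfa'
  #2 SA[2]=13  'aaedbecafbeeagaadfa'
  #3 SA[3]=11  'acaaedbecafbeeagaadfa'
  #4 SA[4]=28  'adfa'
  #5 SA[5]=14  'aedbecafbeeagaadfa'
  #6 SA[6]=20  'afbeeagaadfa'
  #7 SA[7]=1  'afdbefcddeacaaedbecafbeeagaadfa'
  #8 SA[8]=25  'agaadfa'
  #9 SA[9]=17  'becafbeeagaadfa'
  #10 SA[10]=22  'beeagaadfa'
  #11 SA[11]=4  'befcddeacaaedbecafbeeagaadfa'
  #12 SA[12]=12  'caaedbecafbeeagaadfa'
  #13 SA[13]=19  'cafbeeagaadfa'
  #14 SA[14]=7  'cddeacaaedbecafbeeagaadfa'
  #15 SA[15]=16  'dbecafbeeagaadfa'
  #16 SA[16]=3  'dbefcddeacaaedbecafbeeagaadfa'
  #17 SA[17]=8  'ddeacaaedbecafbeeagaadfa'
  #18 SA[18]=9  'deacaaedbecafbeeagaadfa'
  #19 SA[19]=29  'dfa'
  #20 SA[20]=10  'eacaaedbecafbeeagaadfa'
  #21 SA[21]=24  'eagaadfa'
  #22 SA[22]=18  'ecafbeeagaadfa'
  #23 SA[23]=15  'edbecafbeeagaadfa'
  #24 SA[24]=23  'eeagaadfa'
  #25 SA[25]=5  'efcddeacaaedbecafbeeagaadfa'
  #26 SA[26]=30  'fa'
  #27 SA[27]=0  'fafdbefcddeacaaedbecafbeeagaadfa'
  #28 SA[28]=21  'fbeeagaadfa'
  #29 SA[29]=6  'fcddeacaaedbecafbeeagaadfa'
  #30 SA[30]=2  'fdbefcddeacaaedbecafbeeagaadfa'
  #31 SA[31]=26  'gaadfa'

[31, 27, 13, 11, 28, 14, 20, 1, 25, 17, 22, 4, 12, 19, 7, 16, 3, 8, 9, 29, 10, 24, 18, 15, 23, 5, 30, 0, 21, 6, 2, 26]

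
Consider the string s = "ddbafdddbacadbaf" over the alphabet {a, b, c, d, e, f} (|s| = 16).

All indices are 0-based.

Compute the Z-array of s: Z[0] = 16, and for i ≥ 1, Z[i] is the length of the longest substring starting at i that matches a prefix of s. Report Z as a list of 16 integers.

Z[0]=16
i=1: outside box; Z[1]=1 grow→box=[1,2)
i=2: outside box; Z[2]=0
i=3: outside box; Z[3]=0
i=4: outside box; Z[4]=0
i=5: outside box; Z[5]=2 grow→box=[5,7)
i=6: min(r-i=1, Z[1]=1)=1; Z[6]=4 grow→box=[6,10)
i=7: min(r-i=3, Z[1]=1)=1; Z[7]=1
i=8: min(r-i=2, Z[2]=0)=0; Z[8]=0
i=9: min(r-i=1, Z[3]=0)=0; Z[9]=0
i=10: outside box; Z[10]=0
i=11: outside box; Z[11]=0
i=12: outside box; Z[12]=1 grow→box=[12,13)
i=13: outside box; Z[13]=0
i=14: outside box; Z[14]=0
i=15: outside box; Z[15]=0

[16, 1, 0, 0, 0, 2, 4, 1, 0, 0, 0, 0, 1, 0, 0, 0]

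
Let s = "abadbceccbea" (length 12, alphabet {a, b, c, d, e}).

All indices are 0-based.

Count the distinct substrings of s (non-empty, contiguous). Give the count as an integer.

71

rank | idx | suffix
   0 |  11 | a
   1 |   0 | abadbceccbea
   2 |   2 | adbceccbea
   3 |   1 | badbceccbea
   4 |   4 | bceccbea
   5 |   9 | bea
   6 |   8 | cbea
   7 |   7 | ccbea
   8 |   5 | ceccbea
   9 |   3 | dbceccbea
  10 |  10 | ea
  11 |   6 | eccbea

SA = [11, 0, 2, 1, 4, 9, 8, 7, 5, 3, 10, 6]
[i] adj suffixes → lcp
  [1] 11/0 → 1 ('a')
  [2] 0/2 → 1 ('a')
  [3] 2/1 → 0 ('')
  [4] 1/4 → 1 ('b')
  [5] 4/9 → 1 ('b')
  [6] 9/8 → 0 ('')
  [7] 8/7 → 1 ('c')
  [8] 7/5 → 1 ('c')
  [9] 5/3 → 0 ('')
  [10] 3/10 → 0 ('')
  [11] 10/6 → 1 ('e')

n(n+1)/2 = 12·13/2 = 78
Σ LCP = 0 + 1 + 1 + 0 + 1 + 1 + 0 + 1 + 1 + 0 + 0 + 1 = 7
distinct = 78 − 7 = 71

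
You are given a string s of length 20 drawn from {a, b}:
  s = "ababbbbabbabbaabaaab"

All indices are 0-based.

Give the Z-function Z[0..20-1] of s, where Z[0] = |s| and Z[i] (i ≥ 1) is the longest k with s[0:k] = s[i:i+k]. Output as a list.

Z[0]=20
i=1: fresh scan; Z[1]=0
i=2: fresh scan; Z[2]=2 extend→box=[2,4)
i=3: min(r-i=1, Z[1]=0)=0; Z[3]=0
i=4: fresh scan; Z[4]=0
i=5: fresh scan; Z[5]=0
i=6: fresh scan; Z[6]=0
i=7: fresh scan; Z[7]=2 extend→box=[7,9)
i=8: min(r-i=1, Z[1]=0)=0; Z[8]=0
i=9: fresh scan; Z[9]=0
i=10: fresh scan; Z[10]=2 extend→box=[10,12)
i=11: min(r-i=1, Z[1]=0)=0; Z[11]=0
i=12: fresh scan; Z[12]=0
i=13: fresh scan; Z[13]=1 extend→box=[13,14)
i=14: fresh scan; Z[14]=3 extend→box=[14,17)
i=15: min(r-i=2, Z[1]=0)=0; Z[15]=0
i=16: min(r-i=1, Z[2]=2)=1; Z[16]=1
i=17: fresh scan; Z[17]=1 extend→box=[17,18)
i=18: fresh scan; Z[18]=2 extend→box=[18,20)
i=19: min(r-i=1, Z[1]=0)=0; Z[19]=0

[20, 0, 2, 0, 0, 0, 0, 2, 0, 0, 2, 0, 0, 1, 3, 0, 1, 1, 2, 0]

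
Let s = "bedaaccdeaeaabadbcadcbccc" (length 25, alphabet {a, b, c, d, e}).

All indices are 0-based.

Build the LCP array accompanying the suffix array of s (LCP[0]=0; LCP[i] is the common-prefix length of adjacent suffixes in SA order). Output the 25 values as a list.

sorted suffixes:
  #0 SA[0]=11  'aabadbcadcbccc'
  #1 SA[1]=3  'aaccdeaeaabadbcadcbccc'
  #2 SA[2]=12  'abadbcadcbccc'
  #3 SA[3]=4  'accdeaeaabadbcadcbccc'
  #4 SA[4]=14  'adbcadcbccc'
  #5 SA[5]=18  'adcbccc'
  #6 SA[6]=9  'aeaabadbcadcbccc'
  #7 SA[7]=13  'badbcadcbccc'
  #8 SA[8]=16  'bcadcbccc'
  #9 SA[9]=21  'bccc'
  #10 SA[10]=0  'bedaaccdeaeaabadbcadcbccc'
  #11 SA[11]=24  'c'
  #12 SA[12]=17  'cadcbccc'
  #13 SA[13]=20  'cbccc'
  #14 SA[14]=23  'cc'
  #15 SA[15]=22  'ccc'
  #16 SA[16]=5  'ccdeaeaabadbcadcbccc'
  #17 SA[17]=6  'cdeaeaabadbcadcbccc'
  #18 SA[18]=2  'daaccdeaeaabadbcadcbccc'
  #19 SA[19]=15  'dbcadcbccc'
  #20 SA[20]=19  'dcbccc'
  #21 SA[21]=7  'deaeaabadbcadcbccc'
  #22 SA[22]=10  'eaabadbcadcbccc'
  #23 SA[23]=8  'eaeaabadbcadcbccc'
  #24 SA[24]=1  'edaaccdeaeaabadbcadcbccc'

SA = [11, 3, 12, 4, 14, 18, 9, 13, 16, 21, 0, 24, 17, 20, 23, 22, 5, 6, 2, 15, 19, 7, 10, 8, 1]
rank  pair      lcp
   1  s[11:],s[3:]  2  'aa'
   2  s[3:],s[12:]  1  'a'
   3  s[12:],s[4:]  1  'a'
   4  s[4:],s[14:]  1  'a'
   5  s[14:],s[18:]  2  'ad'
   6  s[18:],s[9:]  1  'a'
   7  s[9:],s[13:]  0  ''
   8  s[13:],s[16:]  1  'b'
   9  s[16:],s[21:]  2  'bc'
  10  s[21:],s[0:]  1  'b'
  11  s[0:],s[24:]  0  ''
  12  s[24:],s[17:]  1  'c'
  13  s[17:],s[20:]  1  'c'
  14  s[20:],s[23:]  1  'c'
  15  s[23:],s[22:]  2  'cc'
  16  s[22:],s[5:]  2  'cc'
  17  s[5:],s[6:]  1  'c'
  18  s[6:],s[2:]  0  ''
  19  s[2:],s[15:]  1  'd'
  20  s[15:],s[19:]  1  'd'
  21  s[19:],s[7:]  1  'd'
  22  s[7:],s[10:]  0  ''
  23  s[10:],s[8:]  2  'ea'
  24  s[8:],s[1:]  1  'e'

[0, 2, 1, 1, 1, 2, 1, 0, 1, 2, 1, 0, 1, 1, 1, 2, 2, 1, 0, 1, 1, 1, 0, 2, 1]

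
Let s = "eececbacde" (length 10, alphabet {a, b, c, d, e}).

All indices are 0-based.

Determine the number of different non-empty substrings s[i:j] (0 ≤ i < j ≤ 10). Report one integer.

49

rank→(start, suffix):
  0 → (6, 'acde')
  1 → (5, 'bacde')
  2 → (4, 'cbacde')
  3 → (7, 'cde')
  4 → (2, 'cecbacde')
  5 → (8, 'de')
  6 → (9, 'e')
  7 → (3, 'ecbacde')
  8 → (1, 'ececbacde')
  9 → (0, 'eececbacde')

SA = [6, 5, 4, 7, 2, 8, 9, 3, 1, 0]
i: (SA[i-1],SA[i]) lcp shared
  1: (6,5) 0 ''
  2: (5,4) 0 ''
  3: (4,7) 1 'c'
  4: (7,2) 1 'c'
  5: (2,8) 0 ''
  6: (8,9) 0 ''
  7: (9,3) 1 'e'
  8: (3,1) 2 'ec'
  9: (1,0) 1 'e'

n(n+1)/2 = 10·11/2 = 55
Σ LCP = 0 + 0 + 0 + 1 + 1 + 0 + 0 + 1 + 2 + 1 = 6
distinct = 55 − 6 = 49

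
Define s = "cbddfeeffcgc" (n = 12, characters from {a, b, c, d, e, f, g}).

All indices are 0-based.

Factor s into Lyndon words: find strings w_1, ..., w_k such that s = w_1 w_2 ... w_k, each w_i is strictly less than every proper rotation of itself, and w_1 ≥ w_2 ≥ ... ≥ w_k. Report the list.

emit factor 1: 'c' (i=0, period=1)
emit factor 2: 'bddfeeffcgc' (i=1, period=11)

["c", "bddfeeffcgc"]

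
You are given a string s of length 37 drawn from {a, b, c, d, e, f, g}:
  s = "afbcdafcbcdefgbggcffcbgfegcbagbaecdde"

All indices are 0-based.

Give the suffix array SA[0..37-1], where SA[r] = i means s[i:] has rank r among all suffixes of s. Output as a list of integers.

[31, 0, 5, 28, 30, 27, 2, 8, 21, 14, 26, 7, 20, 3, 33, 9, 17, 4, 34, 35, 10, 36, 32, 11, 24, 1, 6, 19, 23, 18, 12, 29, 13, 25, 16, 22, 15]

rank | idx | suffix
   0 |  31 | aecdde
   1 |   0 | afbcdafcbcdefgbggcffcbgfegcbagbaecdde
   2 |   5 | afcbcdefgbggcffcbgfegcbagbaecdde
   3 |  28 | agbaecdde
   4 |  30 | baecdde
   5 |  27 | bagbaecdde
   6 |   2 | bcdafcbcdefgbggcffcbgfegcbagbaecdde
   7 |   8 | bcdefgbggcffcbgfegcbagbaecdde
   8 |  21 | bgfegcbagbaecdde
   9 |  14 | bggcffcbgfegcbagbaecdde
  10 |  26 | cbagbaecdde
  11 |   7 | cbcdefgbggcffcbgfegcbagbaecdde
  12 |  20 | cbgfegcbagbaecdde
  13 |   3 | cdafcbcdefgbggcffcbgfegcbagbaecdde
  14 |  33 | cdde
  15 |   9 | cdefgbggcffcbgfegcbagbaecdde
  16 |  17 | cffcbgfegcbagbaecdde
  17 |   4 | dafcbcdefgbggcffcbgfegcbagbaecdde
  18 |  34 | dde
  19 |  35 | de
  20 |  10 | defgbggcffcbgfegcbagbaecdde
  21 |  36 | e
  22 |  32 | ecdde
  23 |  11 | efgbggcffcbgfegcbagbaecdde
  24 |  24 | egcbagbaecdde
  25 |   1 | fbcdafcbcdefgbggcffcbgfegcbagbaecdde
  26 |   6 | fcbcdefgbggcffcbgfegcbagbaecdde
  27 |  19 | fcbgfegcbagbaecdde
  28 |  23 | fegcbagbaecdde
  29 |  18 | ffcbgfegcbagbaecdde
  30 |  12 | fgbggcffcbgfegcbagbaecdde
  31 |  29 | gbaecdde
  32 |  13 | gbggcffcbgfegcbagbaecdde
  33 |  25 | gcbagbaecdde
  34 |  16 | gcffcbgfegcbagbaecdde
  35 |  22 | gfegcbagbaecdde
  36 |  15 | ggcffcbgfegcbagbaecdde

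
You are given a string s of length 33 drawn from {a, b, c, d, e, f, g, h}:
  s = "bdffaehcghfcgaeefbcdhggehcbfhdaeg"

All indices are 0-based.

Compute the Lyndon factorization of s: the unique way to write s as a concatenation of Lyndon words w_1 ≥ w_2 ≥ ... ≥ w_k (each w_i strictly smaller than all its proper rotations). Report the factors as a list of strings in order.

emit factor 1: 'bdff' (i=0, period=4)
emit factor 2: 'aehcghfcg' (i=4, period=9)
emit factor 3: 'aeefbcdhggehcbfhdaeg' (i=13, period=20)

["bdff", "aehcghfcg", "aeefbcdhggehcbfhdaeg"]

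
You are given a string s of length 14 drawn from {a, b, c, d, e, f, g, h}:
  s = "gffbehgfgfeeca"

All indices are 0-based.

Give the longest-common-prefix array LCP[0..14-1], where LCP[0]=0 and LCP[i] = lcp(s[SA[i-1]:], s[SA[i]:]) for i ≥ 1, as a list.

[0, 0, 0, 0, 1, 1, 0, 1, 1, 1, 0, 2, 2, 0]

rank→(start, suffix):
  0 → (13, 'a')
  1 → (3, 'behgfgfeeca')
  2 → (12, 'ca')
  3 → (11, 'eca')
  4 → (10, 'eeca')
  5 → (4, 'ehgfgfeeca')
  6 → (2, 'fbehgfgfeeca')
  7 → (9, 'feeca')
  8 → (1, 'ffbehgfgfeeca')
  9 → (7, 'fgfeeca')
  10 → (8, 'gfeeca')
  11 → (0, 'gffbehgfgfeeca')
  12 → (6, 'gfgfeeca')
  13 → (5, 'hgfgfeeca')

SA = [13, 3, 12, 11, 10, 4, 2, 9, 1, 7, 8, 0, 6, 5]
[i] adj suffixes → lcp
  [1] 13/3 → 0 ('')
  [2] 3/12 → 0 ('')
  [3] 12/11 → 0 ('')
  [4] 11/10 → 1 ('e')
  [5] 10/4 → 1 ('e')
  [6] 4/2 → 0 ('')
  [7] 2/9 → 1 ('f')
  [8] 9/1 → 1 ('f')
  [9] 1/7 → 1 ('f')
  [10] 7/8 → 0 ('')
  [11] 8/0 → 2 ('gf')
  [12] 0/6 → 2 ('gf')
  [13] 6/5 → 0 ('')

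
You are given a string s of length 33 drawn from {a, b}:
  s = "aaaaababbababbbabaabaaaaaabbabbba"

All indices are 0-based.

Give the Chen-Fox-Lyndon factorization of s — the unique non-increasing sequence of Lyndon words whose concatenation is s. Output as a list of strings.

emit factor 1: 'aaaaababbababbbabaab' (i=0, period=20)
emit factor 2: 'aaaaaabbabbb' (i=20, period=12)
emit factor 3: 'a' (i=32, period=1)

["aaaaababbababbbabaab", "aaaaaabbabbb", "a"]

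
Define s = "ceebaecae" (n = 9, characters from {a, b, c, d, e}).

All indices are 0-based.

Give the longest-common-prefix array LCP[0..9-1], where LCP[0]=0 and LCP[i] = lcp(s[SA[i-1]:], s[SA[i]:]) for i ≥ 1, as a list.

rank→(start, suffix):
  0 → (7, 'ae')
  1 → (4, 'aecae')
  2 → (3, 'baecae')
  3 → (6, 'cae')
  4 → (0, 'ceebaecae')
  5 → (8, 'e')
  6 → (2, 'ebaecae')
  7 → (5, 'ecae')
  8 → (1, 'eebaecae')

SA = [7, 4, 3, 6, 0, 8, 2, 5, 1]
rank  pair      lcp
   1  s[7:],s[4:]  2  'ae'
   2  s[4:],s[3:]  0  ''
   3  s[3:],s[6:]  0  ''
   4  s[6:],s[0:]  1  'c'
   5  s[0:],s[8:]  0  ''
   6  s[8:],s[2:]  1  'e'
   7  s[2:],s[5:]  1  'e'
   8  s[5:],s[1:]  1  'e'

[0, 2, 0, 0, 1, 0, 1, 1, 1]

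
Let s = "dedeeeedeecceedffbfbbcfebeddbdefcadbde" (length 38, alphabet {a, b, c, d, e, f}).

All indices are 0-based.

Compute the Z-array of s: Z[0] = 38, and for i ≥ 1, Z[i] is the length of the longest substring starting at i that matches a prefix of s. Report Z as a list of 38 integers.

Z[0]=38
i=1: i≥r, start 0; Z[1]=0
i=2: i≥r, start 0; Z[2]=2 extend→box=[2,4)
i=3: min(r-i=1, Z[1]=0)=0; Z[3]=0
i=4: i≥r, start 0; Z[4]=0
i=5: i≥r, start 0; Z[5]=0
i=6: i≥r, start 0; Z[6]=0
i=7: i≥r, start 0; Z[7]=2 extend→box=[7,9)
i=8: min(r-i=1, Z[1]=0)=0; Z[8]=0
i=9: i≥r, start 0; Z[9]=0
i=10: i≥r, start 0; Z[10]=0
i=11: i≥r, start 0; Z[11]=0
i=12: i≥r, start 0; Z[12]=0
i=13: i≥r, start 0; Z[13]=0
i=14: i≥r, start 0; Z[14]=1 extend→box=[14,15)
i=15: i≥r, start 0; Z[15]=0
i=16: i≥r, start 0; Z[16]=0
i=17: i≥r, start 0; Z[17]=0
i=18: i≥r, start 0; Z[18]=0
i=19: i≥r, start 0; Z[19]=0
i=20: i≥r, start 0; Z[20]=0
i=21: i≥r, start 0; Z[21]=0
i=22: i≥r, start 0; Z[22]=0
i=23: i≥r, start 0; Z[23]=0
i=24: i≥r, start 0; Z[24]=0
i=25: i≥r, start 0; Z[25]=0
i=26: i≥r, start 0; Z[26]=1 extend→box=[26,27)
i=27: i≥r, start 0; Z[27]=1 extend→box=[27,28)
i=28: i≥r, start 0; Z[28]=0
i=29: i≥r, start 0; Z[29]=2 extend→box=[29,31)
i=30: min(r-i=1, Z[1]=0)=0; Z[30]=0
i=31: i≥r, start 0; Z[31]=0
i=32: i≥r, start 0; Z[32]=0
i=33: i≥r, start 0; Z[33]=0
i=34: i≥r, start 0; Z[34]=1 extend→box=[34,35)
i=35: i≥r, start 0; Z[35]=0
i=36: i≥r, start 0; Z[36]=2 extend→box=[36,38)
i=37: min(r-i=1, Z[1]=0)=0; Z[37]=0

[38, 0, 2, 0, 0, 0, 0, 2, 0, 0, 0, 0, 0, 0, 1, 0, 0, 0, 0, 0, 0, 0, 0, 0, 0, 0, 1, 1, 0, 2, 0, 0, 0, 0, 1, 0, 2, 0]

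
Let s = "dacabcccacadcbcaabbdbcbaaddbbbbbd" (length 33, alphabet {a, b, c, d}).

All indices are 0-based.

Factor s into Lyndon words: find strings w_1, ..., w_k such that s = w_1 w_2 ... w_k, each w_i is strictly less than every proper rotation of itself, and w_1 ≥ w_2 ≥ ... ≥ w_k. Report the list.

emit factor 1: 'd' (i=0, period=1)
emit factor 2: 'ac' (i=1, period=2)
emit factor 3: 'abcccacadcbc' (i=3, period=12)
emit factor 4: 'aabbdbcbaaddbbbbbd' (i=15, period=18)

["d", "ac", "abcccacadcbc", "aabbdbcbaaddbbbbbd"]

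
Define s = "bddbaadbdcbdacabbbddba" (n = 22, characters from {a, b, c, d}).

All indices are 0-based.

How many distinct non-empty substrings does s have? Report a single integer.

sorted suffixes:
  #0 SA[0]=21  'a'
  #1 SA[1]=4  'aadbdcbdacabbbddba'
  #2 SA[2]=14  'abbbddba'
  #3 SA[3]=12  'acabbbddba'
  #4 SA[4]=5  'adbdcbdacabbbddba'
  #5 SA[5]=20  'ba'
  #6 SA[6]=3  'baadbdcbdacabbbddba'
  #7 SA[7]=15  'bbbddba'
  #8 SA[8]=16  'bbddba'
  #9 SA[9]=10  'bdacabbbddba'
  #10 SA[10]=7  'bdcbdacabbbddba'
  #11 SA[11]=17  'bddba'
  #12 SA[12]=0  'bddbaadbdcbdacabbbddba'
  #13 SA[13]=13  'cabbbddba'
  #14 SA[14]=9  'cbdacabbbddba'
  #15 SA[15]=11  'dacabbbddba'
  #16 SA[16]=19  'dba'
  #17 SA[17]=2  'dbaadbdcbdacabbbddba'
  #18 SA[18]=6  'dbdcbdacabbbddba'
  #19 SA[19]=8  'dcbdacabbbddba'
  #20 SA[20]=18  'ddba'
  #21 SA[21]=1  'ddbaadbdcbdacabbbddba'

SA = [21, 4, 14, 12, 5, 20, 3, 15, 16, 10, 7, 17, 0, 13, 9, 11, 19, 2, 6, 8, 18, 1]
[i] adj suffixes → lcp
  [1] 21/4 → 1 ('a')
  [2] 4/14 → 1 ('a')
  [3] 14/12 → 1 ('a')
  [4] 12/5 → 1 ('a')
  [5] 5/20 → 0 ('')
  [6] 20/3 → 2 ('ba')
  [7] 3/15 → 1 ('b')
  [8] 15/16 → 2 ('bb')
  [9] 16/10 → 1 ('b')
  [10] 10/7 → 2 ('bd')
  [11] 7/17 → 2 ('bd')
  [12] 17/0 → 5 ('bddba')
  [13] 0/13 → 0 ('')
  [14] 13/9 → 1 ('c')
  [15] 9/11 → 0 ('')
  [16] 11/19 → 1 ('d')
  [17] 19/2 → 3 ('dba')
  [18] 2/6 → 2 ('db')
  [19] 6/8 → 1 ('d')
  [20] 8/18 → 1 ('d')
  [21] 18/1 → 4 ('ddba')

n(n+1)/2 = 22·23/2 = 253
Σ LCP = 0 + 1 + 1 + 1 + 1 + 0 + 2 + 1 + 2 + 1 + 2 + 2 + 5 + 0 + 1 + 0 + 1 + 3 + 2 + 1 + 1 + 4 = 32
distinct = 253 − 32 = 221

221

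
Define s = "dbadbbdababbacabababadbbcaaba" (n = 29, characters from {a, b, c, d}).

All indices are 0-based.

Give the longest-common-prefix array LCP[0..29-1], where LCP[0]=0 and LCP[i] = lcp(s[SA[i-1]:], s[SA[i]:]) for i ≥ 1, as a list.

sorted suffixes:
  #0 SA[0]=28  'a'
  #1 SA[1]=25  'aaba'
  #2 SA[2]=26  'aba'
  #3 SA[3]=14  'abababadbbcaaba'
  #4 SA[4]=16  'ababadbbcaaba'
  #5 SA[5]=7  'ababbacabababadbbcaaba'
  #6 SA[6]=18  'abadbbcaaba'
  #7 SA[7]=9  'abbacabababadbbcaaba'
  #8 SA[8]=12  'acabababadbbcaaba'
  #9 SA[9]=20  'adbbcaaba'
  #10 SA[10]=2  'adbbdababbacabababadbbcaaba'
  #11 SA[11]=27  'ba'
  #12 SA[12]=15  'bababadbbcaaba'
  #13 SA[13]=17  'babadbbcaaba'
  #14 SA[14]=8  'babbacabababadbbcaaba'
  #15 SA[15]=11  'bacabababadbbcaaba'
  #16 SA[16]=19  'badbbcaaba'
  #17 SA[17]=1  'badbbdababbacabababadbbcaaba'
  #18 SA[18]=10  'bbacabababadbbcaaba'
  #19 SA[19]=22  'bbcaaba'
  #20 SA[20]=4  'bbdababbacabababadbbcaaba'
  #21 SA[21]=23  'bcaaba'
  #22 SA[22]=5  'bdababbacabababadbbcaaba'
  #23 SA[23]=24  'caaba'
  #24 SA[24]=13  'cabababadbbcaaba'
  #25 SA[25]=6  'dababbacabababadbbcaaba'
  #26 SA[26]=0  'dbadbbdababbacabababadbbcaaba'
  #27 SA[27]=21  'dbbcaaba'
  #28 SA[28]=3  'dbbdababbacabababadbbcaaba'

SA = [28, 25, 26, 14, 16, 7, 18, 9, 12, 20, 2, 27, 15, 17, 8, 11, 19, 1, 10, 22, 4, 23, 5, 24, 13, 6, 0, 21, 3]
[i] adj suffixes → lcp
  [1] 28/25 → 1 ('a')
  [2] 25/26 → 1 ('a')
  [3] 26/14 → 3 ('aba')
  [4] 14/16 → 5 ('ababa')
  [5] 16/7 → 4 ('abab')
  [6] 7/18 → 3 ('aba')
  [7] 18/9 → 2 ('ab')
  [8] 9/12 → 1 ('a')
  [9] 12/20 → 1 ('a')
  [10] 20/2 → 4 ('adbb')
  [11] 2/27 → 0 ('')
  [12] 27/15 → 2 ('ba')
  [13] 15/17 → 4 ('baba')
  [14] 17/8 → 3 ('bab')
  [15] 8/11 → 2 ('ba')
  [16] 11/19 → 2 ('ba')
  [17] 19/1 → 5 ('badbb')
  [18] 1/10 → 1 ('b')
  [19] 10/22 → 2 ('bb')
  [20] 22/4 → 2 ('bb')
  [21] 4/23 → 1 ('b')
  [22] 23/5 → 1 ('b')
  [23] 5/24 → 0 ('')
  [24] 24/13 → 2 ('ca')
  [25] 13/6 → 0 ('')
  [26] 6/0 → 1 ('d')
  [27] 0/21 → 2 ('db')
  [28] 21/3 → 3 ('dbb')

[0, 1, 1, 3, 5, 4, 3, 2, 1, 1, 4, 0, 2, 4, 3, 2, 2, 5, 1, 2, 2, 1, 1, 0, 2, 0, 1, 2, 3]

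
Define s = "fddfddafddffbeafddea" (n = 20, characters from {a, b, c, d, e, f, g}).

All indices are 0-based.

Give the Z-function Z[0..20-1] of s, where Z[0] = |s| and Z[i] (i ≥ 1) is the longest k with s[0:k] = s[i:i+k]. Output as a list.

[20, 0, 0, 3, 0, 0, 0, 4, 0, 0, 1, 1, 0, 0, 0, 3, 0, 0, 0, 0]

Z[0]=20
i=1: i≥r, start 0; Z[1]=0
i=2: i≥r, start 0; Z[2]=0
i=3: i≥r, start 0; Z[3]=3 scan→box=[3,6)
i=4: min(r-i=2, Z[1]=0)=0; Z[4]=0
i=5: min(r-i=1, Z[2]=0)=0; Z[5]=0
i=6: i≥r, start 0; Z[6]=0
i=7: i≥r, start 0; Z[7]=4 scan→box=[7,11)
i=8: min(r-i=3, Z[1]=0)=0; Z[8]=0
i=9: min(r-i=2, Z[2]=0)=0; Z[9]=0
i=10: min(r-i=1, Z[3]=3)=1; Z[10]=1
i=11: i≥r, start 0; Z[11]=1 scan→box=[11,12)
i=12: i≥r, start 0; Z[12]=0
i=13: i≥r, start 0; Z[13]=0
i=14: i≥r, start 0; Z[14]=0
i=15: i≥r, start 0; Z[15]=3 scan→box=[15,18)
i=16: min(r-i=2, Z[1]=0)=0; Z[16]=0
i=17: min(r-i=1, Z[2]=0)=0; Z[17]=0
i=18: i≥r, start 0; Z[18]=0
i=19: i≥r, start 0; Z[19]=0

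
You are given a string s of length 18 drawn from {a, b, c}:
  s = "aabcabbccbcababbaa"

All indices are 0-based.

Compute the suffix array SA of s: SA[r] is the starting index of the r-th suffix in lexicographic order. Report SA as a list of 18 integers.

[17, 16, 0, 11, 13, 4, 1, 15, 12, 14, 5, 9, 2, 6, 10, 3, 8, 7]

rank→(start, suffix):
  0 → (17, 'a')
  1 → (16, 'aa')
  2 → (0, 'aabcabbccbcababbaa')
  3 → (11, 'ababbaa')
  4 → (13, 'abbaa')
  5 → (4, 'abbccbcababbaa')
  6 → (1, 'abcabbccbcababbaa')
  7 → (15, 'baa')
  8 → (12, 'babbaa')
  9 → (14, 'bbaa')
  10 → (5, 'bbccbcababbaa')
  11 → (9, 'bcababbaa')
  12 → (2, 'bcabbccbcababbaa')
  13 → (6, 'bccbcababbaa')
  14 → (10, 'cababbaa')
  15 → (3, 'cabbccbcababbaa')
  16 → (8, 'cbcababbaa')
  17 → (7, 'ccbcababbaa')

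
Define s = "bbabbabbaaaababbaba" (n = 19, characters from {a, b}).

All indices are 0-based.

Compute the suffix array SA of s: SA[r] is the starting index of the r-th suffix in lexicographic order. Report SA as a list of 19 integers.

sorted suffixes:
  #0 SA[0]=18  'a'
  #1 SA[1]=8  'aaaababbaba'
  #2 SA[2]=9  'aaababbaba'
  #3 SA[3]=10  'aababbaba'
  #4 SA[4]=16  'aba'
  #5 SA[5]=11  'ababbaba'
  #6 SA[6]=5  'abbaaaababbaba'
  #7 SA[7]=13  'abbaba'
  #8 SA[8]=2  'abbabbaaaababbaba'
  #9 SA[9]=17  'ba'
  #10 SA[10]=7  'baaaababbaba'
  #11 SA[11]=15  'baba'
  #12 SA[12]=4  'babbaaaababbaba'
  #13 SA[13]=12  'babbaba'
  #14 SA[14]=1  'babbabbaaaababbaba'
  #15 SA[15]=6  'bbaaaababbaba'
  #16 SA[16]=14  'bbaba'
  #17 SA[17]=3  'bbabbaaaababbaba'
  #18 SA[18]=0  'bbabbabbaaaababbaba'

[18, 8, 9, 10, 16, 11, 5, 13, 2, 17, 7, 15, 4, 12, 1, 6, 14, 3, 0]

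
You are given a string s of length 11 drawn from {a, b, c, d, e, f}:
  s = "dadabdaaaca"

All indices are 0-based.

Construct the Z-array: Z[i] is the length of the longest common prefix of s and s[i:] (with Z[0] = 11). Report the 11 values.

Z[0]=11
i=1: fresh scan; Z[1]=0
i=2: fresh scan; Z[2]=2 grow→box=[2,4)
i=3: min(r-i=1, Z[1]=0)=0; Z[3]=0
i=4: fresh scan; Z[4]=0
i=5: fresh scan; Z[5]=2 grow→box=[5,7)
i=6: min(r-i=1, Z[1]=0)=0; Z[6]=0
i=7: fresh scan; Z[7]=0
i=8: fresh scan; Z[8]=0
i=9: fresh scan; Z[9]=0
i=10: fresh scan; Z[10]=0

[11, 0, 2, 0, 0, 2, 0, 0, 0, 0, 0]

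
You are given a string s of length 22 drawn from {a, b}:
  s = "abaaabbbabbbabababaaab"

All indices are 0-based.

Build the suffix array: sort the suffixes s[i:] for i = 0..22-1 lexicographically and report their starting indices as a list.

[18, 2, 19, 3, 20, 16, 0, 14, 12, 8, 4, 21, 17, 1, 15, 13, 11, 7, 10, 6, 9, 5]

rank | idx | suffix
   0 |  18 | aaab
   1 |   2 | aaabbbabbbabababaaab
   2 |  19 | aab
   3 |   3 | aabbbabbbabababaaab
   4 |  20 | ab
   5 |  16 | abaaab
   6 |   0 | abaaabbbabbbabababaaab
   7 |  14 | ababaaab
   8 |  12 | abababaaab
   9 |   8 | abbbabababaaab
  10 |   4 | abbbabbbabababaaab
  11 |  21 | b
  12 |  17 | baaab
  13 |   1 | baaabbbabbbabababaaab
  14 |  15 | babaaab
  15 |  13 | bababaaab
  16 |  11 | babababaaab
  17 |   7 | babbbabababaaab
  18 |  10 | bbabababaaab
  19 |   6 | bbabbbabababaaab
  20 |   9 | bbbabababaaab
  21 |   5 | bbbabbbabababaaab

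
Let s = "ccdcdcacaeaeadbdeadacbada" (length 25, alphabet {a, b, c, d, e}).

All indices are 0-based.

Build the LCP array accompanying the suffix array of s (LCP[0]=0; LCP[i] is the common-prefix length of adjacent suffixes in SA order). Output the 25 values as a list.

rank→(start, suffix):
  0 → (24, 'a')
  1 → (6, 'acaeaeadbdeadacbada')
  2 → (19, 'acbada')
  3 → (22, 'ada')
  4 → (17, 'adacbada')
  5 → (12, 'adbdeadacbada')
  6 → (10, 'aeadbdeadacbada')
  7 → (8, 'aeaeadbdeadacbada')
  8 → (21, 'bada')
  9 → (14, 'bdeadacbada')
  10 → (5, 'cacaeaeadbdeadacbada')
  11 → (7, 'caeaeadbdeadacbada')
  12 → (20, 'cbada')
  13 → (0, 'ccdcdcacaeaeadbdeadacbada')
  14 → (3, 'cdcacaeaeadbdeadacbada')
  15 → (1, 'cdcdcacaeaeadbdeadacbada')
  16 → (23, 'da')
  17 → (18, 'dacbada')
  18 → (13, 'dbdeadacbada')
  19 → (4, 'dcacaeaeadbdeadacbada')
  20 → (2, 'dcdcacaeaeadbdeadacbada')
  21 → (15, 'deadacbada')
  22 → (16, 'eadacbada')
  23 → (11, 'eadbdeadacbada')
  24 → (9, 'eaeadbdeadacbada')

SA = [24, 6, 19, 22, 17, 12, 10, 8, 21, 14, 5, 7, 20, 0, 3, 1, 23, 18, 13, 4, 2, 15, 16, 11, 9]
[i] adj suffixes → lcp
  [1] 24/6 → 1 ('a')
  [2] 6/19 → 2 ('ac')
  [3] 19/22 → 1 ('a')
  [4] 22/17 → 3 ('ada')
  [5] 17/12 → 2 ('ad')
  [6] 12/10 → 1 ('a')
  [7] 10/8 → 3 ('aea')
  [8] 8/21 → 0 ('')
  [9] 21/14 → 1 ('b')
  [10] 14/5 → 0 ('')
  [11] 5/7 → 2 ('ca')
  [12] 7/20 → 1 ('c')
  [13] 20/0 → 1 ('c')
  [14] 0/3 → 1 ('c')
  [15] 3/1 → 3 ('cdc')
  [16] 1/23 → 0 ('')
  [17] 23/18 → 2 ('da')
  [18] 18/13 → 1 ('d')
  [19] 13/4 → 1 ('d')
  [20] 4/2 → 2 ('dc')
  [21] 2/15 → 1 ('d')
  [22] 15/16 → 0 ('')
  [23] 16/11 → 3 ('ead')
  [24] 11/9 → 2 ('ea')

[0, 1, 2, 1, 3, 2, 1, 3, 0, 1, 0, 2, 1, 1, 1, 3, 0, 2, 1, 1, 2, 1, 0, 3, 2]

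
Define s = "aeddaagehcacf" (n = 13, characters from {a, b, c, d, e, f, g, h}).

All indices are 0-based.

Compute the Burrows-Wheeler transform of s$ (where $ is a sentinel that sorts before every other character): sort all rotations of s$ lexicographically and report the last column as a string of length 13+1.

fdc$ahadeagcae

rank  rotation        last
    0  $aeddaagehcacf  f
    1  aagehcacf$aedd  d
    2  acf$aeddaagehc  c
    3  aeddaagehcacf$  $
    4  agehcacf$aedda  a
    5  cacf$aeddaageh  h
    6  cf$aeddaagehca  a
    7  daagehcacf$aed  d
    8  ddaagehcacf$ae  e
    9  eddaagehcacf$a  a
   10  ehcacf$aeddaag  g
   11  f$aeddaagehcac  c
   12  gehcacf$aeddaa  a
   13  hcacf$aeddaage  e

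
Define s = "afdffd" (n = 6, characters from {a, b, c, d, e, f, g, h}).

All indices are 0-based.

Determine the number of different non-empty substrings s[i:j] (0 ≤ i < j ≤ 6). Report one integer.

rank | idx | suffix
   0 |   0 | afdffd
   1 |   5 | d
   2 |   2 | dffd
   3 |   4 | fd
   4 |   1 | fdffd
   5 |   3 | ffd

SA = [0, 5, 2, 4, 1, 3]
[i] adj suffixes → lcp
  [1] 0/5 → 0 ('')
  [2] 5/2 → 1 ('d')
  [3] 2/4 → 0 ('')
  [4] 4/1 → 2 ('fd')
  [5] 1/3 → 1 ('f')

n(n+1)/2 = 6·7/2 = 21
Σ LCP = 0 + 0 + 1 + 0 + 2 + 1 = 4
distinct = 21 − 4 = 17

17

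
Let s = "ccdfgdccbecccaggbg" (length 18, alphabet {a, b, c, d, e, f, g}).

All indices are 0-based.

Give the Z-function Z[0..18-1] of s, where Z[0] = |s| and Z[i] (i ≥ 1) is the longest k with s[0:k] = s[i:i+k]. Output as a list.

[18, 1, 0, 0, 0, 0, 2, 1, 0, 0, 2, 2, 1, 0, 0, 0, 0, 0]

Z[0]=18
i=1: fresh scan; Z[1]=1 scan→box=[1,2)
i=2: fresh scan; Z[2]=0
i=3: fresh scan; Z[3]=0
i=4: fresh scan; Z[4]=0
i=5: fresh scan; Z[5]=0
i=6: fresh scan; Z[6]=2 scan→box=[6,8)
i=7: min(r-i=1, Z[1]=1)=1; Z[7]=1
i=8: fresh scan; Z[8]=0
i=9: fresh scan; Z[9]=0
i=10: fresh scan; Z[10]=2 scan→box=[10,12)
i=11: min(r-i=1, Z[1]=1)=1; Z[11]=2 scan→box=[11,13)
i=12: min(r-i=1, Z[1]=1)=1; Z[12]=1
i=13: fresh scan; Z[13]=0
i=14: fresh scan; Z[14]=0
i=15: fresh scan; Z[15]=0
i=16: fresh scan; Z[16]=0
i=17: fresh scan; Z[17]=0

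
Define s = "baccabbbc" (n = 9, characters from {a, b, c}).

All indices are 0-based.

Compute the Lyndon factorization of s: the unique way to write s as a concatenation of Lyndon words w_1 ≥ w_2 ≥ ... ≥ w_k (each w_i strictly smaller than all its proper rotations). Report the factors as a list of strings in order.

emit factor 1: 'b' (i=0, period=1)
emit factor 2: 'acc' (i=1, period=3)
emit factor 3: 'abbbc' (i=4, period=5)

["b", "acc", "abbbc"]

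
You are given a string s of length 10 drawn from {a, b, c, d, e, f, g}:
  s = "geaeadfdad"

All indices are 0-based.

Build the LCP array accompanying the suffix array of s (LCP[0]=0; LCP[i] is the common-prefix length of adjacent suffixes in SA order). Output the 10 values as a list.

[0, 2, 1, 0, 1, 1, 0, 2, 0, 0]

sorted suffixes:
  #0 SA[0]=8  'ad'
  #1 SA[1]=4  'adfdad'
  #2 SA[2]=2  'aeadfdad'
  #3 SA[3]=9  'd'
  #4 SA[4]=7  'dad'
  #5 SA[5]=5  'dfdad'
  #6 SA[6]=3  'eadfdad'
  #7 SA[7]=1  'eaeadfdad'
  #8 SA[8]=6  'fdad'
  #9 SA[9]=0  'geaeadfdad'

SA = [8, 4, 2, 9, 7, 5, 3, 1, 6, 0]
i: (SA[i-1],SA[i]) lcp shared
  1: (8,4) 2 'ad'
  2: (4,2) 1 'a'
  3: (2,9) 0 ''
  4: (9,7) 1 'd'
  5: (7,5) 1 'd'
  6: (5,3) 0 ''
  7: (3,1) 2 'ea'
  8: (1,6) 0 ''
  9: (6,0) 0 ''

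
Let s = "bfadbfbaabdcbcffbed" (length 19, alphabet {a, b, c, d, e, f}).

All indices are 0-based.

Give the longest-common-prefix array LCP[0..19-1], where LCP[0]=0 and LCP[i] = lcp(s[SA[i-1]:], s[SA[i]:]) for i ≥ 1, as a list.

[0, 1, 1, 0, 1, 1, 1, 1, 2, 0, 1, 0, 1, 1, 0, 0, 1, 2, 1]

rank | idx | suffix
   0 |   7 | aabdcbcffbed
   1 |   8 | abdcbcffbed
   2 |   2 | adbfbaabdcbcffbed
   3 |   6 | baabdcbcffbed
   4 |  12 | bcffbed
   5 |   9 | bdcbcffbed
   6 |  16 | bed
   7 |   0 | bfadbfbaabdcbcffbed
   8 |   4 | bfbaabdcbcffbed
   9 |  11 | cbcffbed
  10 |  13 | cffbed
  11 |  18 | d
  12 |   3 | dbfbaabdcbcffbed
  13 |  10 | dcbcffbed
  14 |  17 | ed
  15 |   1 | fadbfbaabdcbcffbed
  16 |   5 | fbaabdcbcffbed
  17 |  15 | fbed
  18 |  14 | ffbed

SA = [7, 8, 2, 6, 12, 9, 16, 0, 4, 11, 13, 18, 3, 10, 17, 1, 5, 15, 14]
rank  pair      lcp
   1  s[7:],s[8:]  1  'a'
   2  s[8:],s[2:]  1  'a'
   3  s[2:],s[6:]  0  ''
   4  s[6:],s[12:]  1  'b'
   5  s[12:],s[9:]  1  'b'
   6  s[9:],s[16:]  1  'b'
   7  s[16:],s[0:]  1  'b'
   8  s[0:],s[4:]  2  'bf'
   9  s[4:],s[11:]  0  ''
  10  s[11:],s[13:]  1  'c'
  11  s[13:],s[18:]  0  ''
  12  s[18:],s[3:]  1  'd'
  13  s[3:],s[10:]  1  'd'
  14  s[10:],s[17:]  0  ''
  15  s[17:],s[1:]  0  ''
  16  s[1:],s[5:]  1  'f'
  17  s[5:],s[15:]  2  'fb'
  18  s[15:],s[14:]  1  'f'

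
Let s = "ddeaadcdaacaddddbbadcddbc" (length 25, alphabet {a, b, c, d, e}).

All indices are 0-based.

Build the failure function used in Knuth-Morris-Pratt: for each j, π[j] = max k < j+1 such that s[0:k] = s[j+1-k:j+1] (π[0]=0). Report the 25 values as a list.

π[0] = 0
j=1 s[j]='d': π[1]=1 (border 'd')
j=2 s[j]='e': k: 1→0; π[2]=0 (border '')
j=3 s[j]='a': π[3]=0 (border '')
j=4 s[j]='a': π[4]=0 (border '')
j=5 s[j]='d': π[5]=1 (border 'd')
j=6 s[j]='c': k: 1→0; π[6]=0 (border '')
j=7 s[j]='d': π[7]=1 (border 'd')
j=8 s[j]='a': k: 1→0; π[8]=0 (border '')
j=9 s[j]='a': π[9]=0 (border '')
j=10 s[j]='c': π[10]=0 (border '')
j=11 s[j]='a': π[11]=0 (border '')
j=12 s[j]='d': π[12]=1 (border 'd')
j=13 s[j]='d': π[13]=2 (border 'dd')
j=14 s[j]='d': k: 2→1; π[14]=2 (border 'dd')
j=15 s[j]='d': k: 2→1; π[15]=2 (border 'dd')
j=16 s[j]='b': k: 2→1→0; π[16]=0 (border '')
j=17 s[j]='b': π[17]=0 (border '')
j=18 s[j]='a': π[18]=0 (border '')
j=19 s[j]='d': π[19]=1 (border 'd')
j=20 s[j]='c': k: 1→0; π[20]=0 (border '')
j=21 s[j]='d': π[21]=1 (border 'd')
j=22 s[j]='d': π[22]=2 (border 'dd')
j=23 s[j]='b': k: 2→1→0; π[23]=0 (border '')
j=24 s[j]='c': π[24]=0 (border '')

[0, 1, 0, 0, 0, 1, 0, 1, 0, 0, 0, 0, 1, 2, 2, 2, 0, 0, 0, 1, 0, 1, 2, 0, 0]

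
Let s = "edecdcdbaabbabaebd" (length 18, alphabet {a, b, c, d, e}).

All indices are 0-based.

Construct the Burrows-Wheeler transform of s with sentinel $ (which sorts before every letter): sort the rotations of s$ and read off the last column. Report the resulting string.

rank  rotation             last
    0  $edecdcdbaabbabaebd  d
    1  aabbabaebd$edecdcdb  b
    2  abaebd$edecdcdbaabb  b
    3  abbabaebd$edecdcdba  a
    4  aebd$edecdcdbaabbab  b
    5  baabbabaebd$edecdcd  d
    6  babaebd$edecdcdbaab  b
    7  baebd$edecdcdbaabba  a
    8  bbabaebd$edecdcdbaa  a
    9  bd$edecdcdbaabbabae  e
   10  cdbaabbabaebd$edecd  d
   11  cdcdbaabbabaebd$ede  e
   12  d$edecdcdbaabbabaeb  b
   13  dbaabbabaebd$edecdc  c
   14  dcdbaabbabaebd$edec  c
   15  decdcdbaabbabaebd$e  e
   16  ebd$edecdcdbaabbaba  a
   17  ecdcdbaabbabaebd$ed  d
   18  edecdcdbaabbabaebd$  $

dbbabdbaaedebccead$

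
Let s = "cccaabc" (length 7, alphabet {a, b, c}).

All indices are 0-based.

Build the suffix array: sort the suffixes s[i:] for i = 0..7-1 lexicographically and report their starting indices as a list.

[3, 4, 5, 6, 2, 1, 0]

sorted suffixes:
  #0 SA[0]=3  'aabc'
  #1 SA[1]=4  'abc'
  #2 SA[2]=5  'bc'
  #3 SA[3]=6  'c'
  #4 SA[4]=2  'caabc'
  #5 SA[5]=1  'ccaabc'
  #6 SA[6]=0  'cccaabc'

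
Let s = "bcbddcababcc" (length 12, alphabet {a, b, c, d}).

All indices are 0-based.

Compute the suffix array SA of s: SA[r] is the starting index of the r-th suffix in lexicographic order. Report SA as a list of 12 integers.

[6, 8, 7, 0, 9, 2, 11, 5, 1, 10, 4, 3]

rank | idx | suffix
   0 |   6 | ababcc
   1 |   8 | abcc
   2 |   7 | babcc
   3 |   0 | bcbddcababcc
   4 |   9 | bcc
   5 |   2 | bddcababcc
   6 |  11 | c
   7 |   5 | cababcc
   8 |   1 | cbddcababcc
   9 |  10 | cc
  10 |   4 | dcababcc
  11 |   3 | ddcababcc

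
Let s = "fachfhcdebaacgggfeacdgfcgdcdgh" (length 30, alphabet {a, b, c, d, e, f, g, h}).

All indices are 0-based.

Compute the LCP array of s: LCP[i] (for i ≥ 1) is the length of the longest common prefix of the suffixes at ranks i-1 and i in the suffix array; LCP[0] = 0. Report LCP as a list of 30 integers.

[0, 1, 2, 2, 0, 0, 2, 3, 1, 2, 1, 0, 1, 1, 2, 0, 1, 0, 1, 1, 1, 0, 1, 2, 1, 2, 1, 0, 1, 1]

rank | idx | suffix
   0 |  10 | aacgggfeacdgfcgdcdgh
   1 |  18 | acdgfcgdcdgh
   2 |  11 | acgggfeacdgfcgdcdgh
   3 |   1 | achfhcdebaacgggfeacdgfcgdcdgh
   4 |   9 | baacgggfeacdgfcgdcdgh
   5 |   6 | cdebaacgggfeacdgfcgdcdgh
   6 |  19 | cdgfcgdcdgh
   7 |  26 | cdgh
   8 |  23 | cgdcdgh
   9 |  12 | cgggfeacdgfcgdcdgh
  10 |   2 | chfhcdebaacgggfeacdgfcgdcdgh
  11 |  25 | dcdgh
  12 |   7 | debaacgggfeacdgfcgdcdgh
  13 |  20 | dgfcgdcdgh
  14 |  27 | dgh
  15 |  17 | eacdgfcgdcdgh
  16 |   8 | ebaacgggfeacdgfcgdcdgh
  17 |   0 | fachfhcdebaacgggfeacdgfcgdcdgh
  18 |  22 | fcgdcdgh
  19 |  16 | feacdgfcgdcdgh
  20 |   4 | fhcdebaacgggfeacdgfcgdcdgh
  21 |  24 | gdcdgh
  22 |  21 | gfcgdcdgh
  23 |  15 | gfeacdgfcgdcdgh
  24 |  14 | ggfeacdgfcgdcdgh
  25 |  13 | gggfeacdgfcgdcdgh
  26 |  28 | gh
  27 |  29 | h
  28 |   5 | hcdebaacgggfeacdgfcgdcdgh
  29 |   3 | hfhcdebaacgggfeacdgfcgdcdgh

SA = [10, 18, 11, 1, 9, 6, 19, 26, 23, 12, 2, 25, 7, 20, 27, 17, 8, 0, 22, 16, 4, 24, 21, 15, 14, 13, 28, 29, 5, 3]
[i] adj suffixes → lcp
  [1] 10/18 → 1 ('a')
  [2] 18/11 → 2 ('ac')
  [3] 11/1 → 2 ('ac')
  [4] 1/9 → 0 ('')
  [5] 9/6 → 0 ('')
  [6] 6/19 → 2 ('cd')
  [7] 19/26 → 3 ('cdg')
  [8] 26/23 → 1 ('c')
  [9] 23/12 → 2 ('cg')
  [10] 12/2 → 1 ('c')
  [11] 2/25 → 0 ('')
  [12] 25/7 → 1 ('d')
  [13] 7/20 → 1 ('d')
  [14] 20/27 → 2 ('dg')
  [15] 27/17 → 0 ('')
  [16] 17/8 → 1 ('e')
  [17] 8/0 → 0 ('')
  [18] 0/22 → 1 ('f')
  [19] 22/16 → 1 ('f')
  [20] 16/4 → 1 ('f')
  [21] 4/24 → 0 ('')
  [22] 24/21 → 1 ('g')
  [23] 21/15 → 2 ('gf')
  [24] 15/14 → 1 ('g')
  [25] 14/13 → 2 ('gg')
  [26] 13/28 → 1 ('g')
  [27] 28/29 → 0 ('')
  [28] 29/5 → 1 ('h')
  [29] 5/3 → 1 ('h')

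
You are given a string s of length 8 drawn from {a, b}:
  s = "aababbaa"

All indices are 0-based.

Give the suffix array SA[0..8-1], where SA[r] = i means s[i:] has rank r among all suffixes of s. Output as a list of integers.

[7, 6, 0, 1, 3, 5, 2, 4]

rank→(start, suffix):
  0 → (7, 'a')
  1 → (6, 'aa')
  2 → (0, 'aababbaa')
  3 → (1, 'ababbaa')
  4 → (3, 'abbaa')
  5 → (5, 'baa')
  6 → (2, 'babbaa')
  7 → (4, 'bbaa')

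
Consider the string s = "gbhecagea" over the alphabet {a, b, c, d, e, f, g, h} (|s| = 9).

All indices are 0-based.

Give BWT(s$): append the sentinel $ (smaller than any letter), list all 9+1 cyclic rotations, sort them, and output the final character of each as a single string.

rank  rotation    last
    0  $gbhecagea  a
    1  a$gbhecage  e
    2  agea$gbhec  c
    3  bhecagea$g  g
    4  cagea$gbhe  e
    5  ea$gbhecag  g
    6  ecagea$gbh  h
    7  gbhecagea$  $
    8  gea$gbheca  a
    9  hecagea$gb  b

aecgegh$ab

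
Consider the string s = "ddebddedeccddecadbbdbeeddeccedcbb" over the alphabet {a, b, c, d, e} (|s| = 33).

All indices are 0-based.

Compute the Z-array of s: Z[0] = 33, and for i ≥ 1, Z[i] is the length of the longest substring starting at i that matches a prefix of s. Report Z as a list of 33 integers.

Z[0]=33
i=1: outside box; Z[1]=1 scan→box=[1,2)
i=2: outside box; Z[2]=0
i=3: outside box; Z[3]=0
i=4: outside box; Z[4]=3 scan→box=[4,7)
i=5: min(r-i=2, Z[1]=1)=1; Z[5]=1
i=6: min(r-i=1, Z[2]=0)=0; Z[6]=0
i=7: outside box; Z[7]=1 scan→box=[7,8)
i=8: outside box; Z[8]=0
i=9: outside box; Z[9]=0
i=10: outside box; Z[10]=0
i=11: outside box; Z[11]=3 scan→box=[11,14)
i=12: min(r-i=2, Z[1]=1)=1; Z[12]=1
i=13: min(r-i=1, Z[2]=0)=0; Z[13]=0
i=14: outside box; Z[14]=0
i=15: outside box; Z[15]=0
i=16: outside box; Z[16]=1 scan→box=[16,17)
i=17: outside box; Z[17]=0
i=18: outside box; Z[18]=0
i=19: outside box; Z[19]=1 scan→box=[19,20)
i=20: outside box; Z[20]=0
i=21: outside box; Z[21]=0
i=22: outside box; Z[22]=0
i=23: outside box; Z[23]=3 scan→box=[23,26)
i=24: min(r-i=2, Z[1]=1)=1; Z[24]=1
i=25: min(r-i=1, Z[2]=0)=0; Z[25]=0
i=26: outside box; Z[26]=0
i=27: outside box; Z[27]=0
i=28: outside box; Z[28]=0
i=29: outside box; Z[29]=1 scan→box=[29,30)
i=30: outside box; Z[30]=0
i=31: outside box; Z[31]=0
i=32: outside box; Z[32]=0

[33, 1, 0, 0, 3, 1, 0, 1, 0, 0, 0, 3, 1, 0, 0, 0, 1, 0, 0, 1, 0, 0, 0, 3, 1, 0, 0, 0, 0, 1, 0, 0, 0]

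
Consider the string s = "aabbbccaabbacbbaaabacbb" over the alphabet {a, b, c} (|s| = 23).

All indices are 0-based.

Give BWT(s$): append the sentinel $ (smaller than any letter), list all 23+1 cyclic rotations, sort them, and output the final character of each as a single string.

bbac$aaabbbbabccaabbcaab

rank  rotation                  last
    0  $aabbbccaabbacbbaaabacbb  b
    1  aaabacbb$aabbbccaabbacbb  b
    2  aabacbb$aabbbccaabbacbba  a
    3  aabbacbbaaabacbb$aabbbcc  c
    4  aabbbccaabbacbbaaabacbb$  $
    5  abacbb$aabbbccaabbacbbaa  a
    6  abbacbbaaabacbb$aabbbcca  a
    7  abbbccaabbacbbaaabacbb$a  a
    8  acbb$aabbbccaabbacbbaaab  b
    9  acbbaaabacbb$aabbbccaabb  b
   10  b$aabbbccaabbacbbaaabacb  b
   11  baaabacbb$aabbbccaabbacb  b
   12  bacbb$aabbbccaabbacbbaaa  a
   13  bacbbaaabacbb$aabbbccaab  b
   14  bb$aabbbccaabbacbbaaabac  c
   15  bbaaabacbb$aabbbccaabbac  c
   16  bbacbbaaabacbb$aabbbccaa  a
   17  bbbccaabbacbbaaabacbb$aa  a
   18  bbccaabbacbbaaabacbb$aab  b
   19  bccaabbacbbaaabacbb$aabb  b
   20  caabbacbbaaabacbb$aabbbc  c
   21  cbb$aabbbccaabbacbbaaaba  a
   22  cbbaaabacbb$aabbbccaabba  a
   23  ccaabbacbbaaabacbb$aabbb  b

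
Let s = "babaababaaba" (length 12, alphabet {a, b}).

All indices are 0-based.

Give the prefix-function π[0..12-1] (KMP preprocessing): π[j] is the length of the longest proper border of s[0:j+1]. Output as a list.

π[0] = 0
j=1 s[j]='a': π[1]=0 (border '')
j=2 s[j]='b': π[2]=1 (border 'b')
j=3 s[j]='a': π[3]=2 (border 'ba')
j=4 s[j]='a': k: 2→0; π[4]=0 (border '')
j=5 s[j]='b': π[5]=1 (border 'b')
j=6 s[j]='a': π[6]=2 (border 'ba')
j=7 s[j]='b': π[7]=3 (border 'bab')
j=8 s[j]='a': π[8]=4 (border 'baba')
j=9 s[j]='a': π[9]=5 (border 'babaa')
j=10 s[j]='b': π[10]=6 (border 'babaab')
j=11 s[j]='a': π[11]=7 (border 'babaaba')

[0, 0, 1, 2, 0, 1, 2, 3, 4, 5, 6, 7]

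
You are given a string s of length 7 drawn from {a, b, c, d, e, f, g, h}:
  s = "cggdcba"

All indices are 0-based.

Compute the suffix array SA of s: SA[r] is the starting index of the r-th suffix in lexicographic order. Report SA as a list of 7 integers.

[6, 5, 4, 0, 3, 2, 1]

sorted suffixes:
  #0 SA[0]=6  'a'
  #1 SA[1]=5  'ba'
  #2 SA[2]=4  'cba'
  #3 SA[3]=0  'cggdcba'
  #4 SA[4]=3  'dcba'
  #5 SA[5]=2  'gdcba'
  #6 SA[6]=1  'ggdcba'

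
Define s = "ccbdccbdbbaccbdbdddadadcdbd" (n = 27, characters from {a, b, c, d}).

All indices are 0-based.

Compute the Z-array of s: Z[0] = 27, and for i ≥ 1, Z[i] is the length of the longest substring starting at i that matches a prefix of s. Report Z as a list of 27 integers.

Z[0]=27
i=1: outside box; Z[1]=1 extend→box=[1,2)
i=2: outside box; Z[2]=0
i=3: outside box; Z[3]=0
i=4: outside box; Z[4]=4 extend→box=[4,8)
i=5: min(r-i=3, Z[1]=1)=1; Z[5]=1
i=6: min(r-i=2, Z[2]=0)=0; Z[6]=0
i=7: min(r-i=1, Z[3]=0)=0; Z[7]=0
i=8: outside box; Z[8]=0
i=9: outside box; Z[9]=0
i=10: outside box; Z[10]=0
i=11: outside box; Z[11]=4 extend→box=[11,15)
i=12: min(r-i=3, Z[1]=1)=1; Z[12]=1
i=13: min(r-i=2, Z[2]=0)=0; Z[13]=0
i=14: min(r-i=1, Z[3]=0)=0; Z[14]=0
i=15: outside box; Z[15]=0
i=16: outside box; Z[16]=0
i=17: outside box; Z[17]=0
i=18: outside box; Z[18]=0
i=19: outside box; Z[19]=0
i=20: outside box; Z[20]=0
i=21: outside box; Z[21]=0
i=22: outside box; Z[22]=0
i=23: outside box; Z[23]=1 extend→box=[23,24)
i=24: outside box; Z[24]=0
i=25: outside box; Z[25]=0
i=26: outside box; Z[26]=0

[27, 1, 0, 0, 4, 1, 0, 0, 0, 0, 0, 4, 1, 0, 0, 0, 0, 0, 0, 0, 0, 0, 0, 1, 0, 0, 0]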